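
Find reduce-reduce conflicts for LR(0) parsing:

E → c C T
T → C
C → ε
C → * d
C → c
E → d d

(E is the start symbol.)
No reduce-reduce conflicts

A reduce-reduce conflict occurs when an LR(0) state has two complete items [A → α .] and [B → β .] — both call for a reduction, and with no lookahead the parser cannot choose between them.

Augment with E' → E and build the canonical LR(0) collection (I0 = CLOSURE({[E' → . E]}), then GOTO on every symbol after a dot until no new states appear). It has 11 states:
  I0: { [E → . c C T], [E → . d d], [E' → . E] }  — shift
  I1: { [E' → E .] }  — accept
  I2: { [C → . * d], [C → . c], [C → .], [E → c . C T] }  — shift, reduce
  I3: { [E → d . d] }  — shift
  I4: { [E → d d .] }  — reduce
  I5: { [C → * . d] }  — shift
  I6: { [C → . * d], [C → . c], [C → .], [E → c C . T], [T → . C] }  — shift, reduce
  I7: { [C → c .] }  — reduce
  I8: { [T → C .] }  — reduce
  I9: { [E → c C T .] }  — reduce
  I10: { [C → * d .] }  — reduce

No state contains more than one complete item.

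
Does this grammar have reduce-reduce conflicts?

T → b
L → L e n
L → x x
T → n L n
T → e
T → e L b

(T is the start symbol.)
No reduce-reduce conflicts

A reduce-reduce conflict occurs when an LR(0) state has two complete items [A → α .] and [B → β .] — both call for a reduction, and with no lookahead the parser cannot choose between them.

Augment with T' → T and build the canonical LR(0) collection (I0 = CLOSURE({[T' → . T]}), then GOTO on every symbol after a dot until no new states appear). It has 13 states:
  I0: { [T → . b], [T → . e L b], [T → . e], [T → . n L n], [T' → . T] }  — shift
  I1: { [T' → T .] }  — accept
  I2: { [T → b .] }  — reduce
  I3: { [L → . L e n], [L → . x x], [T → e . L b], [T → e .] }  — shift, reduce
  I4: { [L → . L e n], [L → . x x], [T → n . L n] }  — shift
  I5: { [L → L . e n], [T → n L . n] }  — shift
  I6: { [L → x . x] }  — shift
  I7: { [L → x x .] }  — reduce
  I8: { [L → L e . n] }  — shift
  I9: { [T → n L n .] }  — reduce
  I10: { [L → L e n .] }  — reduce
  I11: { [L → L . e n], [T → e L . b] }  — shift
  I12: { [T → e L b .] }  — reduce

No state contains more than one complete item.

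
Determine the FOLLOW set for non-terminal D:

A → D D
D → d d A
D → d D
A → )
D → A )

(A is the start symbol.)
{ $, ')', 'd' }

In A → D D: D is followed by D, add FIRST(D) \ {ε} = { ')', 'd' }
In A → D D: D is at the end, add FOLLOW(A)
In D → d D: D is at the end; this adds FOLLOW(D) to itself — nothing new

The FOLLOW sets referred to above (computed the same way, to a fixed point):
  FOLLOW(A) = { $, ')', 'd' }

Taking the union: FOLLOW(D) = { $, ')', 'd' }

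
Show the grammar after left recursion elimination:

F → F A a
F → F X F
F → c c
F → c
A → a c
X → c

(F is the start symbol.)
F → c c F'
F → c F'
F' → A a F'
F' → X F F'
F' → ε
A → a c
X → c

F is directly left-recursive. The standard transformation for
  A → A α₁ | ... | A α_m | β₁ | ... | β_n
is
  A  → β₁ A' | ... | β_n A'
  A' → α₁ A' | ... | α_m A' | ε

F → c c becomes F → c c F'
F → c becomes F → c F'
F → F A a becomes F' → A a F'
F → F X F becomes F' → X F F'
Add F' → ε

Productions for other non-terminals are unchanged:
  A → a c
  X → c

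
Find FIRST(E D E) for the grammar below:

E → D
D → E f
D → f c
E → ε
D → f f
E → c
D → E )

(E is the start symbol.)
FIRST sets of the non-terminals involved (from the grammar, by fixed-point iteration):
  FIRST(E) = { ')', 'c', 'f', ε }
  FIRST(D) = { ')', 'c', 'f' }

To compute FIRST(E D E), process the symbols left to right:
Symbol E is a non-terminal. Add FIRST(E) \ {ε} = { ')', 'c', 'f' }
E is nullable (ε ∈ FIRST(E)), continue to the next symbol.
Symbol D is a non-terminal. Add FIRST(D) \ {ε} = { ')', 'c', 'f' }
D is not nullable (ε ∉ FIRST(D)), so stop here.
FIRST(E D E) = { ')', 'c', 'f' }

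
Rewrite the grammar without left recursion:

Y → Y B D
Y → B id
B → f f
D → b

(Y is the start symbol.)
Y → B id Y'
Y' → B D Y'
Y' → ε
B → f f
D → b

Y is directly left-recursive. The standard transformation for
  A → A α₁ | ... | A α_m | β₁ | ... | β_n
is
  A  → β₁ A' | ... | β_n A'
  A' → α₁ A' | ... | α_m A' | ε

Y → B id becomes Y → B id Y'
Y → Y B D becomes Y' → B D Y'
Add Y' → ε

Productions for other non-terminals are unchanged:
  B → f f
  D → b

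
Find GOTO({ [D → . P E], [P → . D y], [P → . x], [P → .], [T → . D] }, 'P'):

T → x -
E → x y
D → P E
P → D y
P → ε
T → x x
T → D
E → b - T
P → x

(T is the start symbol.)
GOTO(I, 'P') = CLOSURE({ [A → αX.β] : [A → α.Xβ] ∈ I, X = 'P' })

Items with dot before 'P', with the dot advanced:
  [D → . P E] → [D → P . E]
Closure of the advanced items:
  [D → P . E] has the dot before E: add [E → . x y], [E → . b - T]

GOTO = { [D → P . E], [E → . b - T], [E → . x y] }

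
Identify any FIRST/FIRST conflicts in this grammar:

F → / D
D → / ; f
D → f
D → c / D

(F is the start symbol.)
No FIRST/FIRST conflicts.

Productions for D:
  D → / ; f: FIRST = { '/' }
  D → f: FIRST = { 'f' }
  D → c / D: FIRST = { 'c' }
F has only one production, so no FIRST/FIRST conflict is possible there.

All alternatives of each non-terminal have pairwise disjoint FIRST sets.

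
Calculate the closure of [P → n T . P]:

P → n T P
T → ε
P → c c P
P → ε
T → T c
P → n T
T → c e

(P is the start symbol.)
{ [P → . c c P], [P → . n T P], [P → . n T], [P → .], [P → n T . P] }

To compute CLOSURE, for each item [A → α.Bβ] where B is a non-terminal, add [B → .γ] for all productions B → γ; repeat for the newly added items until nothing changes.

Start with: [P → n T . P]
  [P → n T . P] has the dot before P: add [P → . n T P], [P → . c c P], [P → .], [P → . n T]
No further items can be added.

CLOSURE = { [P → . c c P], [P → . n T P], [P → . n T], [P → .], [P → n T . P] }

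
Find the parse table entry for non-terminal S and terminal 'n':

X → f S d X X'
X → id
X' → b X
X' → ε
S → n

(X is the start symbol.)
S → n

To find M[S, 'n'], we find productions for S where 'n' is in the predict set (PREDICT(N → α) = (FIRST(α) \ {ε}) ∪ (FOLLOW(N) if α ⇒* ε)).

S → n: PREDICT = { 'n' }
  'n' is in predict set, so this production goes in M[S, 'n']

M[S, 'n'] = S → n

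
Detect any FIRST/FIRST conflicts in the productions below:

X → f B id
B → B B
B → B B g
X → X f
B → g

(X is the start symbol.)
FIRST sets of the non-terminals at (or reachable through a nullable prefix from) the front of some alternative:
  FIRST(X) = { 'f' }
  FIRST(B) = { 'g' }

Productions for X:
  X → f B id: FIRST = { 'f' }
  X → X f: FIRST = { 'f' }
Productions for B:
  B → B B: FIRST = { 'g' }
  B → B B g: FIRST = { 'g' }
  B → g: FIRST = { 'g' }

Conflict for X: X → f B id and X → X f
  Overlap: { 'f' }
Conflict for B: B → B B and B → B B g
  Overlap: { 'g' }
Conflict for B: B → B B and B → g
  Overlap: { 'g' }
Conflict for B: B → B B g and B → g
  Overlap: { 'g' }

Answer: Yes. X → f B id / X → X f on { 'f' }; B → B B / B → B B g on { 'g' }; B → B B / B → g on { 'g' }; B → B B g / B → g on { 'g' }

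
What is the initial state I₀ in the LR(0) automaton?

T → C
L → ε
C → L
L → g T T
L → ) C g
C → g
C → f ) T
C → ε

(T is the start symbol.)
First, augment the grammar with T' → T
I₀ = CLOSURE({ [T' → . T] }):
  [T' → . T] has the dot before T: add [T → . C]
  [T → . C] has the dot before C: add [C → . L], [C → . g], [C → . f ) T], [C → .]
  [C → . L] has the dot before L: add [L → .], [L → . g T T], [L → . ) C g]
No further items can be added.

I₀ = { [C → . L], [C → . f ) T], [C → . g], [C → .], [L → . ) C g], [L → . g T T], [L → .], [T → . C], [T' → . T] }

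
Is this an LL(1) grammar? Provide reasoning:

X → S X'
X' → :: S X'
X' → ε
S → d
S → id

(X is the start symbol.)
A grammar is LL(1) if for each non-terminal N with multiple productions, the predict sets of those productions are pairwise disjoint, where PREDICT(N → α) = (FIRST(α) \ {ε}) ∪ (FOLLOW(N) if α ⇒* ε).

Relevant sets:
  FOLLOW(X') = { $ }

For X':
  PREDICT(X' → :: S X') = { '::' }
  PREDICT(X' → ε) = { $ }
For S:
  PREDICT(S → d) = { 'd' }
  PREDICT(S → id) = { 'id' }
X has a single production, so nothing to check there.

All predict sets are disjoint. The grammar IS LL(1).

Answer: Yes, the grammar is LL(1).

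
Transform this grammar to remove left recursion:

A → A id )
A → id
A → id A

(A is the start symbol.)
A is directly left-recursive. The standard transformation for
  A → A α₁ | ... | A α_m | β₁ | ... | β_n
is
  A  → β₁ A' | ... | β_n A'
  A' → α₁ A' | ... | α_m A' | ε

A → id becomes A → id A'
A → id A becomes A → id A A'
A → A id ) becomes A' → id ) A'
Add A' → ε

Resulting grammar:
A → id A'
A → id A A'
A' → id ) A'
A' → ε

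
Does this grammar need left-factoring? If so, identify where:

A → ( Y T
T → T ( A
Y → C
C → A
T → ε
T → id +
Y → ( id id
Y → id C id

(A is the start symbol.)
Left-factoring is needed when two productions for the same non-terminal
share a common prefix on the right-hand side.

Productions for T:
  T → T ( A
  T → ε
  T → id +
Productions for Y:
  Y → C
  Y → ( id id
  Y → id C id

No common prefixes found.

Answer: No, left-factoring is not needed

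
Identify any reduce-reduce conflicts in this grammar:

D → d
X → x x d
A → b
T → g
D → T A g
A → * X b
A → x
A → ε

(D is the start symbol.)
Augment with D' → D and build the canonical LR(0) collection (I0 = CLOSURE({[D' → . D]}), then GOTO on every symbol after a dot until no new states appear). It has 15 states:
  I0: { [D → . T A g], [D → . d], [D' → . D], [T → . g] }  — shift
  I1: { [D' → D .] }  — accept
  I2: { [A → . * X b], [A → . b], [A → . x], [A → .], [D → T . A g] }  — shift, reduce
  I3: { [D → d .] }  — reduce
  I4: { [T → g .] }  — reduce
  I5: { [A → * . X b], [X → . x x d] }  — shift
  I6: { [D → T A . g] }  — shift
  I7: { [A → b .] }  — reduce
  I8: { [A → x .] }  — reduce
  I9: { [D → T A g .] }  — reduce
  I10: { [A → * X . b] }  — shift
  I11: { [X → x . x d] }  — shift
  I12: { [X → x x . d] }  — shift
  I13: { [X → x x d .] }  — reduce
  I14: { [A → * X b .] }  — reduce

No state contains more than one complete item.

Answer: No reduce-reduce conflicts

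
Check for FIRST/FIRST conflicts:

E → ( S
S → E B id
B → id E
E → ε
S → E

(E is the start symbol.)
FIRST sets of the non-terminals at (or reachable through a nullable prefix from) the front of some alternative:
  FIRST(E) = { '(', ε }
  FIRST(B) = { 'id' }

Productions for E:
  E → ( S: FIRST = { '(' }
  E → ε: FIRST = { ε }
Productions for S:
  S → E B id: FIRST = { '(', 'id' }
  S → E: FIRST = { '(', ε }
B has only one production, so no FIRST/FIRST conflict is possible there.

Conflict for S: S → E B id and S → E
  Overlap: { '(' }

Answer: Yes. S → E B id / S → E on { '(' }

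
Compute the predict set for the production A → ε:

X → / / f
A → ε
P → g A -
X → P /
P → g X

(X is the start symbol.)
{ '-' }

PREDICT(A → ε) = (FIRST(RHS) \ {ε}) ∪ (FOLLOW(A) if ε ∈ FIRST(RHS), i.e. RHS ⇒* ε)
The right-hand side is ε (FIRST(ε) = { ε }), so the predict set is FOLLOW(A) = { '-' }
PREDICT(A → ε) = { '-' }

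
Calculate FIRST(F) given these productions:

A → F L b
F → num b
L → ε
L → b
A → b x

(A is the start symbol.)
{ 'num' }

To compute FIRST(F), examine every production with F on the left-hand side, reading each right-hand side left to right until a non-nullable symbol is reached.

From F → num b:
  - num is a terminal: add 'num' and stop

Collecting: FIRST(F) = { 'num' }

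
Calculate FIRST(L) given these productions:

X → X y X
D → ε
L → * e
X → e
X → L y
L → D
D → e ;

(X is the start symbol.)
To compute FIRST(L), examine every production with L on the left-hand side, reading each right-hand side left to right until a non-nullable symbol is reached.

FIRST sets of the other non-terminals involved (by the same procedure, iterated to a fixed point):
  FIRST(D) = { 'e', ε }

From L → * e:
  - '*' is a terminal: add '*' and stop
From L → D:
  - D is a non-terminal: add FIRST(D) \ {ε} = { 'e' }
    D is nullable and nothing follows, so the whole right-hand side can vanish: ε ∈ FIRST(L)

Collecting: FIRST(L) = { '*', 'e', ε }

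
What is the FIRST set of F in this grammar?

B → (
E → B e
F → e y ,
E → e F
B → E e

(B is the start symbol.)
From F → e y ,:
  - e is a terminal: add 'e' and stop

Collecting: FIRST(F) = { 'e' }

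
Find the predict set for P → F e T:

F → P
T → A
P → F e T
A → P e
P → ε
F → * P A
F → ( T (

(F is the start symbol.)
{ '(', '*', 'e' }

PREDICT(P → F e T) = (FIRST(RHS) \ {ε}) ∪ (FOLLOW(P) if ε ∈ FIRST(RHS), i.e. RHS ⇒* ε)
FIRST(F) = { '(', '*', 'e', ε }
FIRST(F e T) = { '(', '*', 'e' }
ε ∉ FIRST(F e T), so FOLLOW(P) is not added.
PREDICT(P → F e T) = { '(', '*', 'e' }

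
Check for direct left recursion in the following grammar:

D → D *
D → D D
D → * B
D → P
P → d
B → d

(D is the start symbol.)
Yes, D is left-recursive

D → D *: LEFT RECURSIVE (starts with D)
D → D D: LEFT RECURSIVE (starts with D)
D → * B: starts with '*'
D → P: starts with P
P → d: starts with d
B → d: starts with d

The grammar has direct left recursion on: D.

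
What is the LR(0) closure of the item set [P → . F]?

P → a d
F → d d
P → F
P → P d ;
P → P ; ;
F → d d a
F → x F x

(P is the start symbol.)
To compute CLOSURE, for each item [A → α.Bβ] where B is a non-terminal, add [B → .γ] for all productions B → γ; repeat for the newly added items until nothing changes.

Start with: [P → . F]
  [P → . F] has the dot before F: add [F → . d d], [F → . d d a], [F → . x F x]
No further items can be added.

CLOSURE = { [F → . d d a], [F → . d d], [F → . x F x], [P → . F] }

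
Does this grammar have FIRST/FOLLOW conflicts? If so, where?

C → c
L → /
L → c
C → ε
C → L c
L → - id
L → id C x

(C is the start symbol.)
A FIRST/FOLLOW conflict occurs when a non-terminal N has a nullable alternative N → β (β ⇒* ε) and another alternative N → α with FIRST(α) ∩ FOLLOW(N) ≠ ∅: on such a lookahead the parser cannot decide between expanding α and letting N vanish via β.

Nullable non-terminals: C.
FIRST sets used below: FIRST(L) = { '-', '/', 'c', 'id' }

C: nullable alternative(s) C → ε; FOLLOW(C) = { $, 'x' }
  C → c: FIRST \ {ε} = { 'c' } — disjoint from FOLLOW(C)
  C → ε: FIRST \ {ε} = { } — this is the only nullable alternative, skip
  C → L c: FIRST \ {ε} = { '-', '/', 'c', 'id' } — disjoint from FOLLOW(C)

L has no nullable alternative, so no FIRST/FOLLOW check is needed there.

No FIRST/FOLLOW conflicts found.

Answer: No FIRST/FOLLOW conflicts.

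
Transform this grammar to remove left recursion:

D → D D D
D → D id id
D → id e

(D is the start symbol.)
D is directly left-recursive. The standard transformation for
  A → A α₁ | ... | A α_m | β₁ | ... | β_n
is
  A  → β₁ A' | ... | β_n A'
  A' → α₁ A' | ... | α_m A' | ε

D → id e becomes D → id e D'
D → D D D becomes D' → D D D'
D → D id id becomes D' → id id D'
Add D' → ε

Resulting grammar:
D → id e D'
D' → D D D'
D' → id id D'
D' → ε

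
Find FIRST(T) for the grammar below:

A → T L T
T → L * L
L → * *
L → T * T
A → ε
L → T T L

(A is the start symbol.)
{ '*' }

To compute FIRST(T), examine every production with T on the left-hand side, reading each right-hand side left to right until a non-nullable symbol is reached.

FIRST sets of the other non-terminals involved (by the same procedure, iterated to a fixed point):
  FIRST(L) = { '*' }

From T → L * L:
  - L is a non-terminal: add FIRST(L) \ {ε} = { '*' }
    L is not nullable, so stop

Collecting: FIRST(T) = { '*' }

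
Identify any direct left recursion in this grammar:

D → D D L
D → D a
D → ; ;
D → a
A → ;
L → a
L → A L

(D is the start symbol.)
Yes, D is left-recursive

Direct left recursion occurs when N → N α for some non-terminal N (the right-hand side begins with the left-hand side itself).

D → D D L: LEFT RECURSIVE (starts with D)
D → D a: LEFT RECURSIVE (starts with D)
D → ; ;: starts with ';'
D → a: starts with a
A → ;: starts with ';'
L → a: starts with a
L → A L: starts with A

The grammar has direct left recursion on: D.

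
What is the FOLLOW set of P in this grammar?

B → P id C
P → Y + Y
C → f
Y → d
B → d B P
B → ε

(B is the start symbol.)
{ $, 'd', 'id' }

In B → P id C: P is followed by id C, add FIRST(id C) \ {ε} = { 'id' }
In B → d B P: P is at the end, add FOLLOW(B)

The FOLLOW sets referred to above (computed the same way, to a fixed point):
  FOLLOW(B) = { $, 'd' }

Taking the union: FOLLOW(P) = { $, 'd', 'id' }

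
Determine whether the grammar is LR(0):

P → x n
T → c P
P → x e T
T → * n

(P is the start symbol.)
Augment with P' → P and build the canonical LR(0) collection (I0 = CLOSURE({[P' → . P]}), then GOTO on every symbol after a dot until no new states appear). It has 10 states:
  I0: { [P → . x e T], [P → . x n], [P' → . P] }  — shift
  I1: { [P' → P .] }  — accept
  I2: { [P → x . e T], [P → x . n] }  — shift
  I3: { [P → x e . T], [T → . * n], [T → . c P] }  — shift
  I4: { [P → x n .] }  — reduce
  I5: { [T → * . n] }  — shift
  I6: { [P → x e T .] }  — reduce
  I7: { [P → . x e T], [P → . x n], [T → c . P] }  — shift
  I8: { [T → c P .] }  — reduce
  I9: { [T → * n .] }  — reduce

Every state is either a pure shift/goto state or contains exactly one complete item and nothing to shift — no conflicts. The grammar is LR(0).

Answer: Yes, the grammar is LR(0)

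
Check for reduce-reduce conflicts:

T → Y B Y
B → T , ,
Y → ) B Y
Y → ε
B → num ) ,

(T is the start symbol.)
No reduce-reduce conflicts

Augment with T' → T and build the canonical LR(0) collection (I0 = CLOSURE({[T' → . T]}), then GOTO on every symbol after a dot until no new states appear). It has 14 states:
  I0: { [T → . Y B Y], [T' → . T], [Y → . ) B Y], [Y → .] }  — shift, reduce
  I1: { [B → . T , ,], [B → . num ) ,], [T → . Y B Y], [Y → ) . B Y], [Y → . ) B Y], [Y → .] }  — shift, reduce
  I2: { [T' → T .] }  — accept
  I3: { [B → . T , ,], [B → . num ) ,], [T → . Y B Y], [T → Y . B Y], [Y → . ) B Y], [Y → .] }  — shift, reduce
  I4: { [T → Y B . Y], [Y → . ) B Y], [Y → .] }  — shift, reduce
  I5: { [B → T . , ,] }  — shift
  I6: { [B → num . ) ,] }  — shift
  I7: { [B → num ) . ,] }  — shift
  I8: { [B → num ) , .] }  — reduce
  I9: { [B → T , . ,] }  — shift
  I10: { [B → T , , .] }  — reduce
  I11: { [T → Y B Y .] }  — reduce
  I12: { [Y → ) B . Y], [Y → . ) B Y], [Y → .] }  — shift, reduce
  I13: { [Y → ) B Y .] }  — reduce

No state contains more than one complete item.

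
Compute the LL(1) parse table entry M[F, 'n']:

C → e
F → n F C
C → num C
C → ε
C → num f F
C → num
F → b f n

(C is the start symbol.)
To find M[F, 'n'], we find productions for F where 'n' is in the predict set (PREDICT(N → α) = (FIRST(α) \ {ε}) ∪ (FOLLOW(N) if α ⇒* ε)).

F → n F C: PREDICT = { 'n' }
  'n' is in predict set, so this production goes in M[F, 'n']
F → b f n: PREDICT = { 'b' }

M[F, 'n'] = F → n F C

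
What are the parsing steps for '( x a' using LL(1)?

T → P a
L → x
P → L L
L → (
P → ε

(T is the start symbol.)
Stack is shown with the top on the left.

Stack    Input    Action
------------------------
T $      ( x a $  output T → P a
P a $    ( x a $  output P → L L
L L a $  ( x a $  output L → (
( L a $  ( x a $  match '('
L a $    x a $    output L → x
x a $    x a $    match 'x'
a $      a $      match 'a'
$        $        accept

The string is accepted.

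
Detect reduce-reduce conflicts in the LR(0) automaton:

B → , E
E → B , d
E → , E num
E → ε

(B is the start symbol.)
No reduce-reduce conflicts

Augment with B' → B and build the canonical LR(0) collection (I0 = CLOSURE({[B' → . B]}), then GOTO on every symbol after a dot until no new states appear). It has 10 states:
  I0: { [B → . , E], [B' → . B] }  — shift
  I1: { [B → , . E], [B → . , E], [E → . , E num], [E → . B , d], [E → .] }  — shift, reduce
  I2: { [B' → B .] }  — accept
  I3: { [B → , . E], [B → . , E], [E → , . E num], [E → . , E num], [E → . B , d], [E → .] }  — shift, reduce
  I4: { [E → B . , d] }  — shift
  I5: { [B → , E .] }  — reduce
  I6: { [E → B , . d] }  — shift
  I7: { [E → B , d .] }  — reduce
  I8: { [B → , E .], [E → , E . num] }  — shift, reduce
  I9: { [E → , E num .] }  — reduce

No state contains more than one complete item.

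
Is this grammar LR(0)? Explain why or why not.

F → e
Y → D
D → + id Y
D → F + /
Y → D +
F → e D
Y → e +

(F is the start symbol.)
Augment with F' → F and build the canonical LR(0) collection (I0 = CLOSURE({[F' → . F]}), then GOTO on every symbol after a dot until no new states appear). It has 14 states:
  I0: { [F → . e D], [F → . e], [F' → . F] }  — shift
  I1: { [F' → F .] }  — accept
  I2: { [D → . + id Y], [D → . F + /], [F → . e D], [F → . e], [F → e . D], [F → e .] }  — shift, reduce
  I3: { [D → + . id Y] }  — shift
  I4: { [F → e D .] }  — reduce
  I5: { [D → F . + /] }  — shift
  I6: { [D → F + . /] }  — shift
  I7: { [D → F + / .] }  — reduce
  I8: { [D → + id . Y], [D → . + id Y], [D → . F + /], [F → . e D], [F → . e], [Y → . D +], [Y → . D], [Y → . e +] }  — shift
  I9: { [Y → D . +], [Y → D .] }  — shift, reduce
  I10: { [D → + id Y .] }  — reduce
  I11: { [D → . + id Y], [D → . F + /], [F → . e D], [F → . e], [F → e . D], [F → e .], [Y → e . +] }  — shift, reduce
  I12: { [D → + . id Y], [Y → e + .] }  — shift, reduce
  I13: { [Y → D + .] }  — reduce

Conflict in state I2:
  Shift-reduce conflict between [F → e .] and [D → . + id Y]
So the grammar is NOT LR(0).

Answer: No. Shift-reduce conflict between [F → e .] and [D → . + id Y]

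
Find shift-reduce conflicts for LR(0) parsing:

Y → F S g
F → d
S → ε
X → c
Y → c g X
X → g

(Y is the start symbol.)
Augment with Y' → Y and build the canonical LR(0) collection (I0 = CLOSURE({[Y' → . Y]}), then GOTO on every symbol after a dot until no new states appear). It has 11 states:
  I0: { [F → . d], [Y → . F S g], [Y → . c g X], [Y' → . Y] }  — shift
  I1: { [S → .], [Y → F . S g] }  — reduce
  I2: { [Y' → Y .] }  — accept
  I3: { [Y → c . g X] }  — shift
  I4: { [F → d .] }  — reduce
  I5: { [X → . c], [X → . g], [Y → c g . X] }  — shift
  I6: { [Y → c g X .] }  — reduce
  I7: { [X → c .] }  — reduce
  I8: { [X → g .] }  — reduce
  I9: { [Y → F S . g] }  — shift
  I10: { [Y → F S g .] }  — reduce

No state contains both a complete item and a shift item.

Answer: No shift-reduce conflicts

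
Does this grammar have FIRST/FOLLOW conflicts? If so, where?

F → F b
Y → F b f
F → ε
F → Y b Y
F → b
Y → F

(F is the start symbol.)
Yes. F → F b with FOLLOW(F) on { 'b' }; F → Y b Y with FOLLOW(F) on { 'b' }; F → b with FOLLOW(F) on { 'b' }; Y → F b f with FOLLOW(Y) on { 'b' }

A FIRST/FOLLOW conflict occurs when a non-terminal N has a nullable alternative N → β (β ⇒* ε) and another alternative N → α with FIRST(α) ∩ FOLLOW(N) ≠ ∅: on such a lookahead the parser cannot decide between expanding α and letting N vanish via β.

Nullable non-terminals: F, Y.
FIRST sets used below: FIRST(F) = { 'b', ε }, FIRST(Y) = { 'b', ε }

F: nullable alternative(s) F → ε; FOLLOW(F) = { $, 'b' }
  F → F b: FIRST \ {ε} = { 'b' } — overlaps FOLLOW(F) on { 'b' }: CONFLICT
  F → ε: FIRST \ {ε} = { } — this is the only nullable alternative, skip
  F → Y b Y: FIRST \ {ε} = { 'b' } — overlaps FOLLOW(F) on { 'b' }: CONFLICT
  F → b: FIRST \ {ε} = { 'b' } — overlaps FOLLOW(F) on { 'b' }: CONFLICT

Y: nullable alternative(s) Y → F; FOLLOW(Y) = { $, 'b' }
  Y → F b f: FIRST \ {ε} = { 'b' } — overlaps FOLLOW(Y) on { 'b' }: CONFLICT
  Y → F: FIRST \ {ε} = { 'b' } — this is the only nullable alternative, skip

So the grammar has 4 FIRST/FOLLOW conflicts (marked CONFLICT above).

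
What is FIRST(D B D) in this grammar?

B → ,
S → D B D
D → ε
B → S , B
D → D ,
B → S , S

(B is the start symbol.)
FIRST sets of the non-terminals involved (from the grammar, by fixed-point iteration):
  FIRST(D) = { ',', ε }
  FIRST(B) = { ',' }

To compute FIRST(D B D), process the symbols left to right:
Symbol D is a non-terminal. Add FIRST(D) \ {ε} = { ',' }
D is nullable (ε ∈ FIRST(D)), continue to the next symbol.
Symbol B is a non-terminal. Add FIRST(B) \ {ε} = { ',' }
B is not nullable (ε ∉ FIRST(B)), so stop here.
FIRST(D B D) = { ',' }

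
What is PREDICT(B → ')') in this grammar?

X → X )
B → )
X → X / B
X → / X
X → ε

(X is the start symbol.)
PREDICT(B → ')') = (FIRST(RHS) \ {ε}) ∪ (FOLLOW(B) if ε ∈ FIRST(RHS), i.e. RHS ⇒* ε)
FIRST(')') = { ')' }
ε ∉ FIRST(')'), so FOLLOW(B) is not added.
PREDICT(B → ')') = { ')' }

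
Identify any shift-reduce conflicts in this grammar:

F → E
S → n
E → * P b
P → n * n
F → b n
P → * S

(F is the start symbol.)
A shift-reduce conflict occurs when an LR(0) state has both:
  - a complete (reduce) item [A → α .] (dot at the end), and
  - a shift item [B → β . c γ] (dot before a terminal).

Augment with F' → F and build the canonical LR(0) collection (I0 = CLOSURE({[F' → . F]}), then GOTO on every symbol after a dot until no new states appear). It has 14 states:
  I0: { [E → . * P b], [F → . E], [F → . b n], [F' → . F] }  — shift
  I1: { [E → * . P b], [P → . * S], [P → . n * n] }  — shift
  I2: { [F → E .] }  — reduce
  I3: { [F' → F .] }  — accept
  I4: { [F → b . n] }  — shift
  I5: { [F → b n .] }  — reduce
  I6: { [P → * . S], [S → . n] }  — shift
  I7: { [E → * P . b] }  — shift
  I8: { [P → n . * n] }  — shift
  I9: { [P → n * . n] }  — shift
  I10: { [P → n * n .] }  — reduce
  I11: { [E → * P b .] }  — reduce
  I12: { [P → * S .] }  — reduce
  I13: { [S → n .] }  — reduce

No state contains both a complete item and a shift item.

Answer: No shift-reduce conflicts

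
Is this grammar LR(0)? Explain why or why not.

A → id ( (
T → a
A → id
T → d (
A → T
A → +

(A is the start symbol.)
A grammar is LR(0) if no state in the canonical LR(0) collection has:
  - both a shift item (dot before a terminal) and a complete item (shift-reduce conflict), or
  - two or more complete items (reduce-reduce conflict; the accept item [A' → A .] counts as a complete item here).

Augment with A' → A and build the canonical LR(0) collection (I0 = CLOSURE({[A' → . A]}), then GOTO on every symbol after a dot until no new states appear). It has 10 states:
  I0: { [A → . +], [A → . T], [A → . id ( (], [A → . id], [A' → . A], [T → . a], [T → . d (] }  — shift
  I1: { [A → + .] }  — reduce
  I2: { [A' → A .] }  — accept
  I3: { [A → T .] }  — reduce
  I4: { [T → a .] }  — reduce
  I5: { [T → d . (] }  — shift
  I6: { [A → id . ( (], [A → id .] }  — shift, reduce
  I7: { [A → id ( . (] }  — shift
  I8: { [A → id ( ( .] }  — reduce
  I9: { [T → d ( .] }  — reduce

Conflict in state I6:
  Shift-reduce conflict between [A → id .] and [A → id . ( (]
So the grammar is NOT LR(0).

Answer: No. Shift-reduce conflict between [A → id .] and [A → id . ( (]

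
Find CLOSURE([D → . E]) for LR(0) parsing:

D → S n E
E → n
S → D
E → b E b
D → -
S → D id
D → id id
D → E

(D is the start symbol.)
To compute CLOSURE, for each item [A → α.Bβ] where B is a non-terminal, add [B → .γ] for all productions B → γ; repeat for the newly added items until nothing changes.

Start with: [D → . E]
  [D → . E] has the dot before E: add [E → . n], [E → . b E b]
No further items can be added.

CLOSURE = { [D → . E], [E → . b E b], [E → . n] }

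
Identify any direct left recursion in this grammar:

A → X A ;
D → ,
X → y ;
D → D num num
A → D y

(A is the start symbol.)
Yes, D is left-recursive

A → X A ;: starts with X
D → ,: starts with ','
X → y ;: starts with y
D → D num num: LEFT RECURSIVE (starts with D)
A → D y: starts with D

The grammar has direct left recursion on: D.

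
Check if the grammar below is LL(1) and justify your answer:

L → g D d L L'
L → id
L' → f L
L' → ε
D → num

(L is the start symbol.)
A grammar is LL(1) if for each non-terminal N with multiple productions, the predict sets of those productions are pairwise disjoint, where PREDICT(N → α) = (FIRST(α) \ {ε}) ∪ (FOLLOW(N) if α ⇒* ε).

Relevant sets:
  FOLLOW(L') = { $, 'f' }

For L:
  PREDICT(L → g D d L L') = { 'g' }
  PREDICT(L → id) = { 'id' }
For L':
  PREDICT(L' → f L) = { 'f' }
  PREDICT(L' → ε) = { $, 'f' }
D has a single production, so nothing to check there.

Conflict found: Predict set conflict for L': { 'f' }
The grammar is NOT LL(1).

Answer: No. Predict set conflict for L': { 'f' }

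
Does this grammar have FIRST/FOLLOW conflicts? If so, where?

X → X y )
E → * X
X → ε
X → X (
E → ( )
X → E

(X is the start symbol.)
Yes. X → X y ')' with FOLLOW(X) on { '(', 'y' }; X → X '(' with FOLLOW(X) on { '(', 'y' }; X → E with FOLLOW(X) on { '(' }

Nullable non-terminals: X.
FIRST sets used below: FIRST(X) = { '(', '*', 'y', ε }, FIRST(E) = { '(', '*' }

X: nullable alternative(s) X → ε; FOLLOW(X) = { $, '(', 'y' }
  X → X y ): FIRST \ {ε} = { '(', '*', 'y' } — overlaps FOLLOW(X) on { '(', 'y' }: CONFLICT
  X → ε: FIRST \ {ε} = { } — this is the only nullable alternative, skip
  X → X (: FIRST \ {ε} = { '(', '*', 'y' } — overlaps FOLLOW(X) on { '(', 'y' }: CONFLICT
  X → E: FIRST \ {ε} = { '(', '*' } — overlaps FOLLOW(X) on { '(' }: CONFLICT

E has no nullable alternative, so no FIRST/FOLLOW check is needed there.

So the grammar has 3 FIRST/FOLLOW conflicts (marked CONFLICT above).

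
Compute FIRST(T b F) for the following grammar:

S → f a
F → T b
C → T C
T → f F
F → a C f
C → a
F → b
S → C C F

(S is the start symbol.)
{ 'f' }

FIRST sets of the non-terminals involved (from the grammar, by fixed-point iteration):
  FIRST(T) = { 'f' }

To compute FIRST(T b F), process the symbols left to right:
Symbol T is a non-terminal. Add FIRST(T) \ {ε} = { 'f' }
T is not nullable (ε ∉ FIRST(T)), so stop here.
FIRST(T b F) = { 'f' }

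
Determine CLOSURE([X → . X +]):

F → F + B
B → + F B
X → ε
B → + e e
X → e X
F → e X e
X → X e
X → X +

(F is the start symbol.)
To compute CLOSURE, for each item [A → α.Bβ] where B is a non-terminal, add [B → .γ] for all productions B → γ; repeat for the newly added items until nothing changes.

Start with: [X → . X +]
  [X → . X +] has the dot before X: add [X → .], [X → . e X], [X → . X e]
No further items can be added.

CLOSURE = { [X → . X +], [X → . X e], [X → . e X], [X → .] }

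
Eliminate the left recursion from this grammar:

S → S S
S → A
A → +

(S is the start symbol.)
S is directly left-recursive. The standard transformation for
  A → A α₁ | ... | A α_m | β₁ | ... | β_n
is
  A  → β₁ A' | ... | β_n A'
  A' → α₁ A' | ... | α_m A' | ε

S → A becomes S → A S'
S → S S becomes S' → S S'
Add S' → ε

Productions for other non-terminals are unchanged:
  A → +

Resulting grammar:
S → A S'
S' → S S'
S' → ε
A → +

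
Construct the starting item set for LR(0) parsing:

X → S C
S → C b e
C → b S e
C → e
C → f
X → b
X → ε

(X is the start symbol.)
First, augment the grammar with X' → X
I₀ = CLOSURE({ [X' → . X] }):
  [X' → . X] has the dot before X: add [X → . S C], [X → . b], [X → .]
  [X → . S C] has the dot before S: add [S → . C b e]
  [S → . C b e] has the dot before C: add [C → . b S e], [C → . e], [C → . f]
No further items can be added.

I₀ = { [C → . b S e], [C → . e], [C → . f], [S → . C b e], [X → . S C], [X → . b], [X → .], [X' → . X] }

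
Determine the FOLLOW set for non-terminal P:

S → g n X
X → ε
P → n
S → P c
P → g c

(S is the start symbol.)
To compute FOLLOW(P), find every occurrence of P on a right-hand side N → α P β: add FIRST(β) \ {ε}, and if β is empty or nullable also add FOLLOW(N). Iterate to a fixed point.

In S → P c: P is followed by c, add FIRST(c) \ {ε} = { 'c' }

Taking the union: FOLLOW(P) = { 'c' }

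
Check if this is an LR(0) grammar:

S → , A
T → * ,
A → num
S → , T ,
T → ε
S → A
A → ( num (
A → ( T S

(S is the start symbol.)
No. Shift-reduce conflict between [T → .] and [A → ( . num (]

A grammar is LR(0) if no state in the canonical LR(0) collection has:
  - both a shift item (dot before a terminal) and a complete item (shift-reduce conflict), or
  - two or more complete items (reduce-reduce conflict; the accept item [S' → S .] counts as a complete item here).

Augment with S' → S and build the canonical LR(0) collection (I0 = CLOSURE({[S' → . S]}), then GOTO on every symbol after a dot until no new states appear). It has 15 states:
  I0: { [A → . ( T S], [A → . ( num (], [A → . num], [S → . , A], [S → . , T ,], [S → . A], [S' → . S] }  — shift
  I1: { [A → ( . T S], [A → ( . num (], [T → . * ,], [T → .] }  — shift, reduce
  I2: { [A → . ( T S], [A → . ( num (], [A → . num], [S → , . A], [S → , . T ,], [T → . * ,], [T → .] }  — shift, reduce
  I3: { [S → A .] }  — reduce
  I4: { [S' → S .] }  — accept
  I5: { [A → num .] }  — reduce
  I6: { [T → * . ,] }  — shift
  I7: { [S → , A .] }  — reduce
  I8: { [S → , T . ,] }  — shift
  I9: { [S → , T , .] }  — reduce
  I10: { [T → * , .] }  — reduce
  I11: { [A → ( T . S], [A → . ( T S], [A → . ( num (], [A → . num], [S → . , A], [S → . , T ,], [S → . A] }  — shift
  I12: { [A → ( num . (] }  — shift
  I13: { [A → ( num ( .] }  — reduce
  I14: { [A → ( T S .] }  — reduce

Conflict in state I1:
  Shift-reduce conflict between [T → .] and [A → ( . num (]
So the grammar is NOT LR(0).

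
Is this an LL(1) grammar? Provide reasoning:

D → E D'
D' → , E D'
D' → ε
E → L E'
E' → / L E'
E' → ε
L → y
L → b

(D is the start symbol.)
Yes, the grammar is LL(1).

A grammar is LL(1) if for each non-terminal N with multiple productions, the predict sets of those productions are pairwise disjoint, where PREDICT(N → α) = (FIRST(α) \ {ε}) ∪ (FOLLOW(N) if α ⇒* ε).

Relevant sets:
  FOLLOW(D') = { $ }
  FOLLOW(E') = { $, ',' }

For D':
  PREDICT(D' → ',' E D') = { ',' }
  PREDICT(D' → ε) = { $ }
For E':
  PREDICT(E' → '/' L E') = { '/' }
  PREDICT(E' → ε) = { $, ',' }
For L:
  PREDICT(L → y) = { 'y' }
  PREDICT(L → b) = { 'b' }
D, E have a single production, so nothing to check there.

All predict sets are disjoint. The grammar IS LL(1).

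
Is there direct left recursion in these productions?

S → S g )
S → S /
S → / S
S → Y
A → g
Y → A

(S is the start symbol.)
Yes, S is left-recursive

Direct left recursion occurs when N → N α for some non-terminal N (the right-hand side begins with the left-hand side itself).

S → S g ): LEFT RECURSIVE (starts with S)
S → S /: LEFT RECURSIVE (starts with S)
S → / S: starts with '/'
S → Y: starts with Y
A → g: starts with g
Y → A: starts with A

The grammar has direct left recursion on: S.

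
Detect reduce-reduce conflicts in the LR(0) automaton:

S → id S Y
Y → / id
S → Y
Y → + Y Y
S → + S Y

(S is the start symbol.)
No reduce-reduce conflicts

A reduce-reduce conflict occurs when an LR(0) state has two complete items [A → α .] and [B → β .] — both call for a reduction, and with no lookahead the parser cannot choose between them.

Augment with S' → S and build the canonical LR(0) collection (I0 = CLOSURE({[S' → . S]}), then GOTO on every symbol after a dot until no new states appear). It has 15 states:
  I0: { [S → . + S Y], [S → . Y], [S → . id S Y], [S' → . S], [Y → . + Y Y], [Y → . / id] }  — shift
  I1: { [S → + . S Y], [S → . + S Y], [S → . Y], [S → . id S Y], [Y → + . Y Y], [Y → . + Y Y], [Y → . / id] }  — shift
  I2: { [Y → / . id] }  — shift
  I3: { [S' → S .] }  — accept
  I4: { [S → Y .] }  — reduce
  I5: { [S → . + S Y], [S → . Y], [S → . id S Y], [S → id . S Y], [Y → . + Y Y], [Y → . / id] }  — shift
  I6: { [S → id S . Y], [Y → . + Y Y], [Y → . / id] }  — shift
  I7: { [Y → + . Y Y], [Y → . + Y Y], [Y → . / id] }  — shift
  I8: { [S → id S Y .] }  — reduce
  I9: { [Y → + Y . Y], [Y → . + Y Y], [Y → . / id] }  — shift
  I10: { [Y → + Y Y .] }  — reduce
  I11: { [Y → / id .] }  — reduce
  I12: { [S → + S . Y], [Y → . + Y Y], [Y → . / id] }  — shift
  I13: { [S → Y .], [Y → + Y . Y], [Y → . + Y Y], [Y → . / id] }  — shift, reduce
  I14: { [S → + S Y .] }  — reduce

No state contains more than one complete item.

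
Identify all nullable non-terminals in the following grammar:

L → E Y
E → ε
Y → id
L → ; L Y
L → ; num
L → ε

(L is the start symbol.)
A non-terminal is nullable if it can derive ε (the empty string): either it has an ε-production, or it has a production whose right-hand side consists entirely of nullable non-terminals.

ε-productions: E → ε, L → ε
So E, L are immediately nullable.
No further non-terminal can be added: every production for the remaining non-terminals contains a terminal or a non-nullable non-terminal.
Nullable = { 'E', 'L' }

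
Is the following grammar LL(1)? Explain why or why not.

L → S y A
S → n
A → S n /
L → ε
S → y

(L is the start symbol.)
Yes, the grammar is LL(1).

A grammar is LL(1) if for each non-terminal N with multiple productions, the predict sets of those productions are pairwise disjoint, where PREDICT(N → α) = (FIRST(α) \ {ε}) ∪ (FOLLOW(N) if α ⇒* ε).

Relevant sets:
  FIRST(S) = { 'n', 'y' }
  FOLLOW(L) = { $ }

For L:
  PREDICT(L → S y A) = { 'n', 'y' }
  PREDICT(L → ε) = { $ }
For S:
  PREDICT(S → n) = { 'n' }
  PREDICT(S → y) = { 'y' }
A has a single production, so nothing to check there.

All predict sets are disjoint. The grammar IS LL(1).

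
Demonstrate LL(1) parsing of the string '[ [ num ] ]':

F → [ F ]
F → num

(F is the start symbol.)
Stack is shown with the top on the left.

Stack      Input          Action
--------------------------------
F $        [ [ num ] ] $  output F → [ F ]
[ F ] $    [ [ num ] ] $  match '['
F ] $      [ num ] ] $    output F → [ F ]
[ F ] ] $  [ num ] ] $    match '['
F ] ] $    num ] ] $      output F → num
num ] ] $  num ] ] $      match 'num'
] ] $      ] ] $          match ']'
] $        ] $            match ']'
$          $              accept

The string is accepted.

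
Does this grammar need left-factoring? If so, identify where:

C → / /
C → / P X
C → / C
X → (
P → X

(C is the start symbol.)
Left-factoring is needed when two productions for the same non-terminal
share a common prefix on the right-hand side.

Productions for C:
  C → / /
  C → / P X
  C → / C

Found common prefix '/' in productions for C

Answer: Yes, C has productions with common prefix '/'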